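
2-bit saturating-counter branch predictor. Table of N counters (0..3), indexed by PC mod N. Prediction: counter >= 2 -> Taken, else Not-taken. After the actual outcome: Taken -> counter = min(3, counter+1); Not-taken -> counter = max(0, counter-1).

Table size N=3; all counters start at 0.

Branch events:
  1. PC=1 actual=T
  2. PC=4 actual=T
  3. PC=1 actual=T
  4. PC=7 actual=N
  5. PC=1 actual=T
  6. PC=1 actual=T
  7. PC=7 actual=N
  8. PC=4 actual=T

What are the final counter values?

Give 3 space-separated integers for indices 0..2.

Answer: 0 3 0

Derivation:
Ev 1: PC=1 idx=1 pred=N actual=T -> ctr[1]=1
Ev 2: PC=4 idx=1 pred=N actual=T -> ctr[1]=2
Ev 3: PC=1 idx=1 pred=T actual=T -> ctr[1]=3
Ev 4: PC=7 idx=1 pred=T actual=N -> ctr[1]=2
Ev 5: PC=1 idx=1 pred=T actual=T -> ctr[1]=3
Ev 6: PC=1 idx=1 pred=T actual=T -> ctr[1]=3
Ev 7: PC=7 idx=1 pred=T actual=N -> ctr[1]=2
Ev 8: PC=4 idx=1 pred=T actual=T -> ctr[1]=3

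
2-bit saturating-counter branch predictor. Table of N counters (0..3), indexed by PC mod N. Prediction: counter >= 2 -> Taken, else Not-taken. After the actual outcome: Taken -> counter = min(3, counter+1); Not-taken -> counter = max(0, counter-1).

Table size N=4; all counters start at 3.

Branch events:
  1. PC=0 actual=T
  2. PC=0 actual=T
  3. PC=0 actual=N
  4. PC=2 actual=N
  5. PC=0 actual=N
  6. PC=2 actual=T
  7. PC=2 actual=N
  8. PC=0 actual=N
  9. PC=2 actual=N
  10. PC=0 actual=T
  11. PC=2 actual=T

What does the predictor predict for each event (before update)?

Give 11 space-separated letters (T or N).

Answer: T T T T T T T N T N N

Derivation:
Ev 1: PC=0 idx=0 pred=T actual=T -> ctr[0]=3
Ev 2: PC=0 idx=0 pred=T actual=T -> ctr[0]=3
Ev 3: PC=0 idx=0 pred=T actual=N -> ctr[0]=2
Ev 4: PC=2 idx=2 pred=T actual=N -> ctr[2]=2
Ev 5: PC=0 idx=0 pred=T actual=N -> ctr[0]=1
Ev 6: PC=2 idx=2 pred=T actual=T -> ctr[2]=3
Ev 7: PC=2 idx=2 pred=T actual=N -> ctr[2]=2
Ev 8: PC=0 idx=0 pred=N actual=N -> ctr[0]=0
Ev 9: PC=2 idx=2 pred=T actual=N -> ctr[2]=1
Ev 10: PC=0 idx=0 pred=N actual=T -> ctr[0]=1
Ev 11: PC=2 idx=2 pred=N actual=T -> ctr[2]=2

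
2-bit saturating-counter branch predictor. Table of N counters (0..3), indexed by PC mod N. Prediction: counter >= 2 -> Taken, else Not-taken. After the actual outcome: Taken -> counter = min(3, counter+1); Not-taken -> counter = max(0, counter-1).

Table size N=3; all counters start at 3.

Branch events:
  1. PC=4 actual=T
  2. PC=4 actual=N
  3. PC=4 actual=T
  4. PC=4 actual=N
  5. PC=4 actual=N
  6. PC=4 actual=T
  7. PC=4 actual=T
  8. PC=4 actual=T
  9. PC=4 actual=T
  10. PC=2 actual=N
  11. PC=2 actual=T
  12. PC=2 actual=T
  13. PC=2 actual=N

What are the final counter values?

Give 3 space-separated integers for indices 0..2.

Ev 1: PC=4 idx=1 pred=T actual=T -> ctr[1]=3
Ev 2: PC=4 idx=1 pred=T actual=N -> ctr[1]=2
Ev 3: PC=4 idx=1 pred=T actual=T -> ctr[1]=3
Ev 4: PC=4 idx=1 pred=T actual=N -> ctr[1]=2
Ev 5: PC=4 idx=1 pred=T actual=N -> ctr[1]=1
Ev 6: PC=4 idx=1 pred=N actual=T -> ctr[1]=2
Ev 7: PC=4 idx=1 pred=T actual=T -> ctr[1]=3
Ev 8: PC=4 idx=1 pred=T actual=T -> ctr[1]=3
Ev 9: PC=4 idx=1 pred=T actual=T -> ctr[1]=3
Ev 10: PC=2 idx=2 pred=T actual=N -> ctr[2]=2
Ev 11: PC=2 idx=2 pred=T actual=T -> ctr[2]=3
Ev 12: PC=2 idx=2 pred=T actual=T -> ctr[2]=3
Ev 13: PC=2 idx=2 pred=T actual=N -> ctr[2]=2

Answer: 3 3 2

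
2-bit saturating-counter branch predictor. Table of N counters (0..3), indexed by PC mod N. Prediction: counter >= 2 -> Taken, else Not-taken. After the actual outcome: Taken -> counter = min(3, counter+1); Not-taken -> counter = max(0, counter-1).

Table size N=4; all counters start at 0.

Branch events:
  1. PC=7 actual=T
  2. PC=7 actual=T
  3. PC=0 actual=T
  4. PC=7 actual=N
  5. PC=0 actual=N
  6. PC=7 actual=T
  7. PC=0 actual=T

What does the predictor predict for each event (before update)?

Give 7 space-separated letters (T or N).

Ev 1: PC=7 idx=3 pred=N actual=T -> ctr[3]=1
Ev 2: PC=7 idx=3 pred=N actual=T -> ctr[3]=2
Ev 3: PC=0 idx=0 pred=N actual=T -> ctr[0]=1
Ev 4: PC=7 idx=3 pred=T actual=N -> ctr[3]=1
Ev 5: PC=0 idx=0 pred=N actual=N -> ctr[0]=0
Ev 6: PC=7 idx=3 pred=N actual=T -> ctr[3]=2
Ev 7: PC=0 idx=0 pred=N actual=T -> ctr[0]=1

Answer: N N N T N N N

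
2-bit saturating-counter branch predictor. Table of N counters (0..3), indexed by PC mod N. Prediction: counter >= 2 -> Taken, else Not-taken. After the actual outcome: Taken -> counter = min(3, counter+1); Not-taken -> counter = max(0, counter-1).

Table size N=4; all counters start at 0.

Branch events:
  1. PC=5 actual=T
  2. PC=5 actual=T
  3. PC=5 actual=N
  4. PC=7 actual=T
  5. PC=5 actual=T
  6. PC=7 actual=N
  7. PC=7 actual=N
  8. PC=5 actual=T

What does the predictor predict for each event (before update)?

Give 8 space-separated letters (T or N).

Ev 1: PC=5 idx=1 pred=N actual=T -> ctr[1]=1
Ev 2: PC=5 idx=1 pred=N actual=T -> ctr[1]=2
Ev 3: PC=5 idx=1 pred=T actual=N -> ctr[1]=1
Ev 4: PC=7 idx=3 pred=N actual=T -> ctr[3]=1
Ev 5: PC=5 idx=1 pred=N actual=T -> ctr[1]=2
Ev 6: PC=7 idx=3 pred=N actual=N -> ctr[3]=0
Ev 7: PC=7 idx=3 pred=N actual=N -> ctr[3]=0
Ev 8: PC=5 idx=1 pred=T actual=T -> ctr[1]=3

Answer: N N T N N N N T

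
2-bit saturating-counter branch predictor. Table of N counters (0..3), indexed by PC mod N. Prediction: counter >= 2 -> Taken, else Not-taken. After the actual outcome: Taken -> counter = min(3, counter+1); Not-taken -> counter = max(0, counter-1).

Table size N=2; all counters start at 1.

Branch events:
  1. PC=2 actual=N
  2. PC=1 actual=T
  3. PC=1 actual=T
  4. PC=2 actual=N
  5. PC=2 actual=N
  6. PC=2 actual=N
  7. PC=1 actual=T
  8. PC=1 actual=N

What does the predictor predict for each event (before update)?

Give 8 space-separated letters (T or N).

Ev 1: PC=2 idx=0 pred=N actual=N -> ctr[0]=0
Ev 2: PC=1 idx=1 pred=N actual=T -> ctr[1]=2
Ev 3: PC=1 idx=1 pred=T actual=T -> ctr[1]=3
Ev 4: PC=2 idx=0 pred=N actual=N -> ctr[0]=0
Ev 5: PC=2 idx=0 pred=N actual=N -> ctr[0]=0
Ev 6: PC=2 idx=0 pred=N actual=N -> ctr[0]=0
Ev 7: PC=1 idx=1 pred=T actual=T -> ctr[1]=3
Ev 8: PC=1 idx=1 pred=T actual=N -> ctr[1]=2

Answer: N N T N N N T T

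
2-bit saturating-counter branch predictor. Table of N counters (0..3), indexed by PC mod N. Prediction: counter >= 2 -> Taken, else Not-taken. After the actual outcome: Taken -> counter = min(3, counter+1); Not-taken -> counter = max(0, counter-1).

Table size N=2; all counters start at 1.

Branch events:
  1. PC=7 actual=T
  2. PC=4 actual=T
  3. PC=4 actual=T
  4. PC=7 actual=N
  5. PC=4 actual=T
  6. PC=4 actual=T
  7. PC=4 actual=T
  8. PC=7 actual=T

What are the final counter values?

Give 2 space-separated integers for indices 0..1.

Answer: 3 2

Derivation:
Ev 1: PC=7 idx=1 pred=N actual=T -> ctr[1]=2
Ev 2: PC=4 idx=0 pred=N actual=T -> ctr[0]=2
Ev 3: PC=4 idx=0 pred=T actual=T -> ctr[0]=3
Ev 4: PC=7 idx=1 pred=T actual=N -> ctr[1]=1
Ev 5: PC=4 idx=0 pred=T actual=T -> ctr[0]=3
Ev 6: PC=4 idx=0 pred=T actual=T -> ctr[0]=3
Ev 7: PC=4 idx=0 pred=T actual=T -> ctr[0]=3
Ev 8: PC=7 idx=1 pred=N actual=T -> ctr[1]=2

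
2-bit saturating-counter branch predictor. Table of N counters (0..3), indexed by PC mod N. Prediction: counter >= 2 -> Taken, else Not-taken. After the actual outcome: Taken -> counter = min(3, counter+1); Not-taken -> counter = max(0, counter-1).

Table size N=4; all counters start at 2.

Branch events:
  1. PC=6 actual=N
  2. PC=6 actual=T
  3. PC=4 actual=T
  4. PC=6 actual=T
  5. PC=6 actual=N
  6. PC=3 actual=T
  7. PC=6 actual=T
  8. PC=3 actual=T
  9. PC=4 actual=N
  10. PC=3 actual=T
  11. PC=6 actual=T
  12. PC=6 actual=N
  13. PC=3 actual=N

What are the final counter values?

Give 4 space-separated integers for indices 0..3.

Answer: 2 2 2 2

Derivation:
Ev 1: PC=6 idx=2 pred=T actual=N -> ctr[2]=1
Ev 2: PC=6 idx=2 pred=N actual=T -> ctr[2]=2
Ev 3: PC=4 idx=0 pred=T actual=T -> ctr[0]=3
Ev 4: PC=6 idx=2 pred=T actual=T -> ctr[2]=3
Ev 5: PC=6 idx=2 pred=T actual=N -> ctr[2]=2
Ev 6: PC=3 idx=3 pred=T actual=T -> ctr[3]=3
Ev 7: PC=6 idx=2 pred=T actual=T -> ctr[2]=3
Ev 8: PC=3 idx=3 pred=T actual=T -> ctr[3]=3
Ev 9: PC=4 idx=0 pred=T actual=N -> ctr[0]=2
Ev 10: PC=3 idx=3 pred=T actual=T -> ctr[3]=3
Ev 11: PC=6 idx=2 pred=T actual=T -> ctr[2]=3
Ev 12: PC=6 idx=2 pred=T actual=N -> ctr[2]=2
Ev 13: PC=3 idx=3 pred=T actual=N -> ctr[3]=2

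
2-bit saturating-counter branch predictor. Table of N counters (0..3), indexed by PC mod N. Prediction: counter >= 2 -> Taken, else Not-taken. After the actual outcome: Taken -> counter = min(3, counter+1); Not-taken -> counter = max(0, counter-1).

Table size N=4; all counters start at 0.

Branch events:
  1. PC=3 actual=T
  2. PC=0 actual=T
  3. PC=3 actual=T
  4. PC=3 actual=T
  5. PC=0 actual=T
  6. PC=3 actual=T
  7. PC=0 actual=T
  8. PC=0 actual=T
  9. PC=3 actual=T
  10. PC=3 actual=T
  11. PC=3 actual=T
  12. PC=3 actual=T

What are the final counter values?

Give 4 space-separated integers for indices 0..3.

Answer: 3 0 0 3

Derivation:
Ev 1: PC=3 idx=3 pred=N actual=T -> ctr[3]=1
Ev 2: PC=0 idx=0 pred=N actual=T -> ctr[0]=1
Ev 3: PC=3 idx=3 pred=N actual=T -> ctr[3]=2
Ev 4: PC=3 idx=3 pred=T actual=T -> ctr[3]=3
Ev 5: PC=0 idx=0 pred=N actual=T -> ctr[0]=2
Ev 6: PC=3 idx=3 pred=T actual=T -> ctr[3]=3
Ev 7: PC=0 idx=0 pred=T actual=T -> ctr[0]=3
Ev 8: PC=0 idx=0 pred=T actual=T -> ctr[0]=3
Ev 9: PC=3 idx=3 pred=T actual=T -> ctr[3]=3
Ev 10: PC=3 idx=3 pred=T actual=T -> ctr[3]=3
Ev 11: PC=3 idx=3 pred=T actual=T -> ctr[3]=3
Ev 12: PC=3 idx=3 pred=T actual=T -> ctr[3]=3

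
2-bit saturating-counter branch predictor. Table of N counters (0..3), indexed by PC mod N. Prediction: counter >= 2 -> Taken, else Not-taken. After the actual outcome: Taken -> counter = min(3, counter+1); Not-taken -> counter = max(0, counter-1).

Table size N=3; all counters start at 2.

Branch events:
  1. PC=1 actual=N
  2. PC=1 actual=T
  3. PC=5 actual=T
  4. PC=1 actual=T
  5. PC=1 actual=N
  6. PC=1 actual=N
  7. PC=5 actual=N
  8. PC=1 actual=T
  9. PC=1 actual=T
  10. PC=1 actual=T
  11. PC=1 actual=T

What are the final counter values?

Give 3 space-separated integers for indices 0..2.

Answer: 2 3 2

Derivation:
Ev 1: PC=1 idx=1 pred=T actual=N -> ctr[1]=1
Ev 2: PC=1 idx=1 pred=N actual=T -> ctr[1]=2
Ev 3: PC=5 idx=2 pred=T actual=T -> ctr[2]=3
Ev 4: PC=1 idx=1 pred=T actual=T -> ctr[1]=3
Ev 5: PC=1 idx=1 pred=T actual=N -> ctr[1]=2
Ev 6: PC=1 idx=1 pred=T actual=N -> ctr[1]=1
Ev 7: PC=5 idx=2 pred=T actual=N -> ctr[2]=2
Ev 8: PC=1 idx=1 pred=N actual=T -> ctr[1]=2
Ev 9: PC=1 idx=1 pred=T actual=T -> ctr[1]=3
Ev 10: PC=1 idx=1 pred=T actual=T -> ctr[1]=3
Ev 11: PC=1 idx=1 pred=T actual=T -> ctr[1]=3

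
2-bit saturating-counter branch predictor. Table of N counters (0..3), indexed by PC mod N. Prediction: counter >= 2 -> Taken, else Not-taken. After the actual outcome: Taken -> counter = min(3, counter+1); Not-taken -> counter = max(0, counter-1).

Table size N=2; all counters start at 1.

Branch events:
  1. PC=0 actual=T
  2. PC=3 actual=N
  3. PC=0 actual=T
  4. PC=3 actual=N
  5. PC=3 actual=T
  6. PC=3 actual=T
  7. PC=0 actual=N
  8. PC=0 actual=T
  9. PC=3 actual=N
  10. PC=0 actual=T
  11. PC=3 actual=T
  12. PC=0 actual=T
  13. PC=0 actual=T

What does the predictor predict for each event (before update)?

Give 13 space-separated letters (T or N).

Answer: N N T N N N T T T T N T T

Derivation:
Ev 1: PC=0 idx=0 pred=N actual=T -> ctr[0]=2
Ev 2: PC=3 idx=1 pred=N actual=N -> ctr[1]=0
Ev 3: PC=0 idx=0 pred=T actual=T -> ctr[0]=3
Ev 4: PC=3 idx=1 pred=N actual=N -> ctr[1]=0
Ev 5: PC=3 idx=1 pred=N actual=T -> ctr[1]=1
Ev 6: PC=3 idx=1 pred=N actual=T -> ctr[1]=2
Ev 7: PC=0 idx=0 pred=T actual=N -> ctr[0]=2
Ev 8: PC=0 idx=0 pred=T actual=T -> ctr[0]=3
Ev 9: PC=3 idx=1 pred=T actual=N -> ctr[1]=1
Ev 10: PC=0 idx=0 pred=T actual=T -> ctr[0]=3
Ev 11: PC=3 idx=1 pred=N actual=T -> ctr[1]=2
Ev 12: PC=0 idx=0 pred=T actual=T -> ctr[0]=3
Ev 13: PC=0 idx=0 pred=T actual=T -> ctr[0]=3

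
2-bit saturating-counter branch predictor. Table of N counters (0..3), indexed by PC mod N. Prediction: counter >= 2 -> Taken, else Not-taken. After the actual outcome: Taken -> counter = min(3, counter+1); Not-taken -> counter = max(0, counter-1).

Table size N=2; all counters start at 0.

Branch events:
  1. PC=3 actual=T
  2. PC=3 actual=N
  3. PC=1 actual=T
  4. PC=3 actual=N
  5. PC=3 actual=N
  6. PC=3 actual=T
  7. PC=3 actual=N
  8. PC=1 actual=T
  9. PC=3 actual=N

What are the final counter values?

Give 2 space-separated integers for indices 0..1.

Answer: 0 0

Derivation:
Ev 1: PC=3 idx=1 pred=N actual=T -> ctr[1]=1
Ev 2: PC=3 idx=1 pred=N actual=N -> ctr[1]=0
Ev 3: PC=1 idx=1 pred=N actual=T -> ctr[1]=1
Ev 4: PC=3 idx=1 pred=N actual=N -> ctr[1]=0
Ev 5: PC=3 idx=1 pred=N actual=N -> ctr[1]=0
Ev 6: PC=3 idx=1 pred=N actual=T -> ctr[1]=1
Ev 7: PC=3 idx=1 pred=N actual=N -> ctr[1]=0
Ev 8: PC=1 idx=1 pred=N actual=T -> ctr[1]=1
Ev 9: PC=3 idx=1 pred=N actual=N -> ctr[1]=0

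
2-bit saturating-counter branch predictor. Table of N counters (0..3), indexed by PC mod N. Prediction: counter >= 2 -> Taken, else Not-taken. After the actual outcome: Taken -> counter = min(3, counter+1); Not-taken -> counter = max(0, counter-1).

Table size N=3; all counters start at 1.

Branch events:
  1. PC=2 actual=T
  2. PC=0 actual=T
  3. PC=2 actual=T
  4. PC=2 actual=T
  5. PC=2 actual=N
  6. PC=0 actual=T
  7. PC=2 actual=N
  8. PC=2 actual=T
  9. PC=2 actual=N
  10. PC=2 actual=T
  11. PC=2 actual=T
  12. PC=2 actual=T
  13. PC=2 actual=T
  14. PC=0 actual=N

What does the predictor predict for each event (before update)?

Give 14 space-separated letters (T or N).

Ev 1: PC=2 idx=2 pred=N actual=T -> ctr[2]=2
Ev 2: PC=0 idx=0 pred=N actual=T -> ctr[0]=2
Ev 3: PC=2 idx=2 pred=T actual=T -> ctr[2]=3
Ev 4: PC=2 idx=2 pred=T actual=T -> ctr[2]=3
Ev 5: PC=2 idx=2 pred=T actual=N -> ctr[2]=2
Ev 6: PC=0 idx=0 pred=T actual=T -> ctr[0]=3
Ev 7: PC=2 idx=2 pred=T actual=N -> ctr[2]=1
Ev 8: PC=2 idx=2 pred=N actual=T -> ctr[2]=2
Ev 9: PC=2 idx=2 pred=T actual=N -> ctr[2]=1
Ev 10: PC=2 idx=2 pred=N actual=T -> ctr[2]=2
Ev 11: PC=2 idx=2 pred=T actual=T -> ctr[2]=3
Ev 12: PC=2 idx=2 pred=T actual=T -> ctr[2]=3
Ev 13: PC=2 idx=2 pred=T actual=T -> ctr[2]=3
Ev 14: PC=0 idx=0 pred=T actual=N -> ctr[0]=2

Answer: N N T T T T T N T N T T T T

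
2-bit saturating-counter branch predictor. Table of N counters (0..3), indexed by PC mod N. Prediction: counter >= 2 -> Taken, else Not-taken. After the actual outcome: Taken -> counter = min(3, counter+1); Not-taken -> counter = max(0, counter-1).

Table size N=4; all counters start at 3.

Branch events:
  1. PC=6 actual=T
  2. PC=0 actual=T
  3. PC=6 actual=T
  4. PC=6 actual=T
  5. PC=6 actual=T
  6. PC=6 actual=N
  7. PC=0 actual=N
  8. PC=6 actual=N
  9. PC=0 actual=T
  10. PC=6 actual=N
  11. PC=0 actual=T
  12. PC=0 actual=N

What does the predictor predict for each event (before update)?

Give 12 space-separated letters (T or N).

Ev 1: PC=6 idx=2 pred=T actual=T -> ctr[2]=3
Ev 2: PC=0 idx=0 pred=T actual=T -> ctr[0]=3
Ev 3: PC=6 idx=2 pred=T actual=T -> ctr[2]=3
Ev 4: PC=6 idx=2 pred=T actual=T -> ctr[2]=3
Ev 5: PC=6 idx=2 pred=T actual=T -> ctr[2]=3
Ev 6: PC=6 idx=2 pred=T actual=N -> ctr[2]=2
Ev 7: PC=0 idx=0 pred=T actual=N -> ctr[0]=2
Ev 8: PC=6 idx=2 pred=T actual=N -> ctr[2]=1
Ev 9: PC=0 idx=0 pred=T actual=T -> ctr[0]=3
Ev 10: PC=6 idx=2 pred=N actual=N -> ctr[2]=0
Ev 11: PC=0 idx=0 pred=T actual=T -> ctr[0]=3
Ev 12: PC=0 idx=0 pred=T actual=N -> ctr[0]=2

Answer: T T T T T T T T T N T T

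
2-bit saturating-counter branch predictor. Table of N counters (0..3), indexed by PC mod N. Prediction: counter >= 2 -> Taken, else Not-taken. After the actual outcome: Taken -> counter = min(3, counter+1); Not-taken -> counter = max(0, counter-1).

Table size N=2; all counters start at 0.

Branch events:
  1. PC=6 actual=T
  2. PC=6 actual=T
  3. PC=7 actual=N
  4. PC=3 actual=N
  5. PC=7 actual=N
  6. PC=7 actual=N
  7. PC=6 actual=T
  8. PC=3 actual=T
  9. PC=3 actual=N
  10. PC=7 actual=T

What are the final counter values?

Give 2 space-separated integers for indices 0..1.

Answer: 3 1

Derivation:
Ev 1: PC=6 idx=0 pred=N actual=T -> ctr[0]=1
Ev 2: PC=6 idx=0 pred=N actual=T -> ctr[0]=2
Ev 3: PC=7 idx=1 pred=N actual=N -> ctr[1]=0
Ev 4: PC=3 idx=1 pred=N actual=N -> ctr[1]=0
Ev 5: PC=7 idx=1 pred=N actual=N -> ctr[1]=0
Ev 6: PC=7 idx=1 pred=N actual=N -> ctr[1]=0
Ev 7: PC=6 idx=0 pred=T actual=T -> ctr[0]=3
Ev 8: PC=3 idx=1 pred=N actual=T -> ctr[1]=1
Ev 9: PC=3 idx=1 pred=N actual=N -> ctr[1]=0
Ev 10: PC=7 idx=1 pred=N actual=T -> ctr[1]=1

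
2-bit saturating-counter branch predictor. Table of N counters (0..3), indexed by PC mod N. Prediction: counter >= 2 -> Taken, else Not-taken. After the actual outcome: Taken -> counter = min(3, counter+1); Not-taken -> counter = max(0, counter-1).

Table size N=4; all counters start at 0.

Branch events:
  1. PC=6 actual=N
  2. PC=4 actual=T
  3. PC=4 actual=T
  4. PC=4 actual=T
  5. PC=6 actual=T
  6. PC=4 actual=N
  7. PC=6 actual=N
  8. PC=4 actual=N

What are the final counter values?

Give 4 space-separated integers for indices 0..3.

Answer: 1 0 0 0

Derivation:
Ev 1: PC=6 idx=2 pred=N actual=N -> ctr[2]=0
Ev 2: PC=4 idx=0 pred=N actual=T -> ctr[0]=1
Ev 3: PC=4 idx=0 pred=N actual=T -> ctr[0]=2
Ev 4: PC=4 idx=0 pred=T actual=T -> ctr[0]=3
Ev 5: PC=6 idx=2 pred=N actual=T -> ctr[2]=1
Ev 6: PC=4 idx=0 pred=T actual=N -> ctr[0]=2
Ev 7: PC=6 idx=2 pred=N actual=N -> ctr[2]=0
Ev 8: PC=4 idx=0 pred=T actual=N -> ctr[0]=1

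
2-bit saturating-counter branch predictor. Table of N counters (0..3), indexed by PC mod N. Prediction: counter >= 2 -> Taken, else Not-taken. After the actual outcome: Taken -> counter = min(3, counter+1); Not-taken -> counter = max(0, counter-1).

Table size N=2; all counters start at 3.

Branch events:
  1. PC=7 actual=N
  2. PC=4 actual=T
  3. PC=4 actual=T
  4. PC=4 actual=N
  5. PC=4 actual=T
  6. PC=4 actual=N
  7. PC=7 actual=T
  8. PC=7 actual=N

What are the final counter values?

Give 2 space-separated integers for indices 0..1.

Answer: 2 2

Derivation:
Ev 1: PC=7 idx=1 pred=T actual=N -> ctr[1]=2
Ev 2: PC=4 idx=0 pred=T actual=T -> ctr[0]=3
Ev 3: PC=4 idx=0 pred=T actual=T -> ctr[0]=3
Ev 4: PC=4 idx=0 pred=T actual=N -> ctr[0]=2
Ev 5: PC=4 idx=0 pred=T actual=T -> ctr[0]=3
Ev 6: PC=4 idx=0 pred=T actual=N -> ctr[0]=2
Ev 7: PC=7 idx=1 pred=T actual=T -> ctr[1]=3
Ev 8: PC=7 idx=1 pred=T actual=N -> ctr[1]=2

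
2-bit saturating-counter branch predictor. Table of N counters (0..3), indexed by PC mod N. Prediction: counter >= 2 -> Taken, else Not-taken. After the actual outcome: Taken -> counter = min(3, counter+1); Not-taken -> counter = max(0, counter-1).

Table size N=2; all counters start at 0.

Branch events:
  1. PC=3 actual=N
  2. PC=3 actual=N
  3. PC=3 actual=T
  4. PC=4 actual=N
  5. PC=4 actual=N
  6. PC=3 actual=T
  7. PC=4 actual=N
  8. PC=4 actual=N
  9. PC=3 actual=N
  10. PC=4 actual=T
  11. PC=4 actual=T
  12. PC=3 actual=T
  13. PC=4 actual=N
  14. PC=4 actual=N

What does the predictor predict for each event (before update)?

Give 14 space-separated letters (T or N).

Ev 1: PC=3 idx=1 pred=N actual=N -> ctr[1]=0
Ev 2: PC=3 idx=1 pred=N actual=N -> ctr[1]=0
Ev 3: PC=3 idx=1 pred=N actual=T -> ctr[1]=1
Ev 4: PC=4 idx=0 pred=N actual=N -> ctr[0]=0
Ev 5: PC=4 idx=0 pred=N actual=N -> ctr[0]=0
Ev 6: PC=3 idx=1 pred=N actual=T -> ctr[1]=2
Ev 7: PC=4 idx=0 pred=N actual=N -> ctr[0]=0
Ev 8: PC=4 idx=0 pred=N actual=N -> ctr[0]=0
Ev 9: PC=3 idx=1 pred=T actual=N -> ctr[1]=1
Ev 10: PC=4 idx=0 pred=N actual=T -> ctr[0]=1
Ev 11: PC=4 idx=0 pred=N actual=T -> ctr[0]=2
Ev 12: PC=3 idx=1 pred=N actual=T -> ctr[1]=2
Ev 13: PC=4 idx=0 pred=T actual=N -> ctr[0]=1
Ev 14: PC=4 idx=0 pred=N actual=N -> ctr[0]=0

Answer: N N N N N N N N T N N N T N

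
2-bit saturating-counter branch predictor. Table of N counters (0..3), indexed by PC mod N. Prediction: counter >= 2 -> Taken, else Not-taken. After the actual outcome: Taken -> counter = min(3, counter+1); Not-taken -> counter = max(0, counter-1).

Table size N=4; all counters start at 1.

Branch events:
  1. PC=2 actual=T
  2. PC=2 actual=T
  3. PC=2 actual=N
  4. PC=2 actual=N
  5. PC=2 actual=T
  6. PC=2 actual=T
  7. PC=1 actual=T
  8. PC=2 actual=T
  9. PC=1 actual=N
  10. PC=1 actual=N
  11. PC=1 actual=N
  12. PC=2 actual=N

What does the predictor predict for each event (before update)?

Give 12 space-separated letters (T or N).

Answer: N T T T N T N T T N N T

Derivation:
Ev 1: PC=2 idx=2 pred=N actual=T -> ctr[2]=2
Ev 2: PC=2 idx=2 pred=T actual=T -> ctr[2]=3
Ev 3: PC=2 idx=2 pred=T actual=N -> ctr[2]=2
Ev 4: PC=2 idx=2 pred=T actual=N -> ctr[2]=1
Ev 5: PC=2 idx=2 pred=N actual=T -> ctr[2]=2
Ev 6: PC=2 idx=2 pred=T actual=T -> ctr[2]=3
Ev 7: PC=1 idx=1 pred=N actual=T -> ctr[1]=2
Ev 8: PC=2 idx=2 pred=T actual=T -> ctr[2]=3
Ev 9: PC=1 idx=1 pred=T actual=N -> ctr[1]=1
Ev 10: PC=1 idx=1 pred=N actual=N -> ctr[1]=0
Ev 11: PC=1 idx=1 pred=N actual=N -> ctr[1]=0
Ev 12: PC=2 idx=2 pred=T actual=N -> ctr[2]=2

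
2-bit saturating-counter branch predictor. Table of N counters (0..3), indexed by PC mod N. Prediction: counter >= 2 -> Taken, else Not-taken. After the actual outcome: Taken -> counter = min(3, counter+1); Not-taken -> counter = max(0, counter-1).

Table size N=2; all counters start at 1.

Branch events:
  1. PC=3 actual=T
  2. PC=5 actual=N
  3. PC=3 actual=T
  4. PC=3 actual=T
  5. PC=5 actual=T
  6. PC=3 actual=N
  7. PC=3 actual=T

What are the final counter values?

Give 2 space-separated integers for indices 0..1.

Answer: 1 3

Derivation:
Ev 1: PC=3 idx=1 pred=N actual=T -> ctr[1]=2
Ev 2: PC=5 idx=1 pred=T actual=N -> ctr[1]=1
Ev 3: PC=3 idx=1 pred=N actual=T -> ctr[1]=2
Ev 4: PC=3 idx=1 pred=T actual=T -> ctr[1]=3
Ev 5: PC=5 idx=1 pred=T actual=T -> ctr[1]=3
Ev 6: PC=3 idx=1 pred=T actual=N -> ctr[1]=2
Ev 7: PC=3 idx=1 pred=T actual=T -> ctr[1]=3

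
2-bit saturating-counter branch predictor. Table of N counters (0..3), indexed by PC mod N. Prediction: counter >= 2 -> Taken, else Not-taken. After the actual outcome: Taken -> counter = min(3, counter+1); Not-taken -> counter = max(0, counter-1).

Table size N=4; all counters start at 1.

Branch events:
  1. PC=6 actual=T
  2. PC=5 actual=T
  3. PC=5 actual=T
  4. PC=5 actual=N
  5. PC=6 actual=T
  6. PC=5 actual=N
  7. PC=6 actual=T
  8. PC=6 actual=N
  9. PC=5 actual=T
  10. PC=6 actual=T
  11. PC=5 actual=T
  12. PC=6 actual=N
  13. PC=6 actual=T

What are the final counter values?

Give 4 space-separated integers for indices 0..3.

Answer: 1 3 3 1

Derivation:
Ev 1: PC=6 idx=2 pred=N actual=T -> ctr[2]=2
Ev 2: PC=5 idx=1 pred=N actual=T -> ctr[1]=2
Ev 3: PC=5 idx=1 pred=T actual=T -> ctr[1]=3
Ev 4: PC=5 idx=1 pred=T actual=N -> ctr[1]=2
Ev 5: PC=6 idx=2 pred=T actual=T -> ctr[2]=3
Ev 6: PC=5 idx=1 pred=T actual=N -> ctr[1]=1
Ev 7: PC=6 idx=2 pred=T actual=T -> ctr[2]=3
Ev 8: PC=6 idx=2 pred=T actual=N -> ctr[2]=2
Ev 9: PC=5 idx=1 pred=N actual=T -> ctr[1]=2
Ev 10: PC=6 idx=2 pred=T actual=T -> ctr[2]=3
Ev 11: PC=5 idx=1 pred=T actual=T -> ctr[1]=3
Ev 12: PC=6 idx=2 pred=T actual=N -> ctr[2]=2
Ev 13: PC=6 idx=2 pred=T actual=T -> ctr[2]=3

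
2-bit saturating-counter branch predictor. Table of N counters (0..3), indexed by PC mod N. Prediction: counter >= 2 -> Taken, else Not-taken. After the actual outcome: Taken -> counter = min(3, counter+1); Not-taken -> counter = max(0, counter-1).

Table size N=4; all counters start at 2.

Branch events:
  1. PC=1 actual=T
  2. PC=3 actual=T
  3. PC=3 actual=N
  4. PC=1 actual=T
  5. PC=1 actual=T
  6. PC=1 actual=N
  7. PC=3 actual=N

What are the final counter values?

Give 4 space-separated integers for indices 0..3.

Answer: 2 2 2 1

Derivation:
Ev 1: PC=1 idx=1 pred=T actual=T -> ctr[1]=3
Ev 2: PC=3 idx=3 pred=T actual=T -> ctr[3]=3
Ev 3: PC=3 idx=3 pred=T actual=N -> ctr[3]=2
Ev 4: PC=1 idx=1 pred=T actual=T -> ctr[1]=3
Ev 5: PC=1 idx=1 pred=T actual=T -> ctr[1]=3
Ev 6: PC=1 idx=1 pred=T actual=N -> ctr[1]=2
Ev 7: PC=3 idx=3 pred=T actual=N -> ctr[3]=1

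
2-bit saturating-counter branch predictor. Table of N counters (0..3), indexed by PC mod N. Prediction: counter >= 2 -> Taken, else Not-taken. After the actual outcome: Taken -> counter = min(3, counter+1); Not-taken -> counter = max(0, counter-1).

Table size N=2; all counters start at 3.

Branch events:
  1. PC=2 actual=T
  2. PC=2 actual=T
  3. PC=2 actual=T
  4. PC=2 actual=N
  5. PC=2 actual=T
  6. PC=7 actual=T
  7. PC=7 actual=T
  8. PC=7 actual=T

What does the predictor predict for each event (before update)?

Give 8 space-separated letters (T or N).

Answer: T T T T T T T T

Derivation:
Ev 1: PC=2 idx=0 pred=T actual=T -> ctr[0]=3
Ev 2: PC=2 idx=0 pred=T actual=T -> ctr[0]=3
Ev 3: PC=2 idx=0 pred=T actual=T -> ctr[0]=3
Ev 4: PC=2 idx=0 pred=T actual=N -> ctr[0]=2
Ev 5: PC=2 idx=0 pred=T actual=T -> ctr[0]=3
Ev 6: PC=7 idx=1 pred=T actual=T -> ctr[1]=3
Ev 7: PC=7 idx=1 pred=T actual=T -> ctr[1]=3
Ev 8: PC=7 idx=1 pred=T actual=T -> ctr[1]=3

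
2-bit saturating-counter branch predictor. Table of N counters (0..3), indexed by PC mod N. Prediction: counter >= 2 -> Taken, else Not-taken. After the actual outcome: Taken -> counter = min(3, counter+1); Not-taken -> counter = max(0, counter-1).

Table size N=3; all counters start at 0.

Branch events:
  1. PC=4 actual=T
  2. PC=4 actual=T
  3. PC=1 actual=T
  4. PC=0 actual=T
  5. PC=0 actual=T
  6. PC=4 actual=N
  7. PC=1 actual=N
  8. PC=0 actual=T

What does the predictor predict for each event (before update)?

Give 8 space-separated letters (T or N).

Ev 1: PC=4 idx=1 pred=N actual=T -> ctr[1]=1
Ev 2: PC=4 idx=1 pred=N actual=T -> ctr[1]=2
Ev 3: PC=1 idx=1 pred=T actual=T -> ctr[1]=3
Ev 4: PC=0 idx=0 pred=N actual=T -> ctr[0]=1
Ev 5: PC=0 idx=0 pred=N actual=T -> ctr[0]=2
Ev 6: PC=4 idx=1 pred=T actual=N -> ctr[1]=2
Ev 7: PC=1 idx=1 pred=T actual=N -> ctr[1]=1
Ev 8: PC=0 idx=0 pred=T actual=T -> ctr[0]=3

Answer: N N T N N T T T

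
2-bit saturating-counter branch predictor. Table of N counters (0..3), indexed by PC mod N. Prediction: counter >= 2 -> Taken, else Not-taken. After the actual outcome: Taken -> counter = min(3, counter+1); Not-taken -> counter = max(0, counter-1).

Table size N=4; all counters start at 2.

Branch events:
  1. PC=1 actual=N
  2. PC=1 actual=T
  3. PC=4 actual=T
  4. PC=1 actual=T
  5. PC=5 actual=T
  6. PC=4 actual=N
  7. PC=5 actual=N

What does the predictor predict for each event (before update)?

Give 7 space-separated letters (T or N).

Ev 1: PC=1 idx=1 pred=T actual=N -> ctr[1]=1
Ev 2: PC=1 idx=1 pred=N actual=T -> ctr[1]=2
Ev 3: PC=4 idx=0 pred=T actual=T -> ctr[0]=3
Ev 4: PC=1 idx=1 pred=T actual=T -> ctr[1]=3
Ev 5: PC=5 idx=1 pred=T actual=T -> ctr[1]=3
Ev 6: PC=4 idx=0 pred=T actual=N -> ctr[0]=2
Ev 7: PC=5 idx=1 pred=T actual=N -> ctr[1]=2

Answer: T N T T T T T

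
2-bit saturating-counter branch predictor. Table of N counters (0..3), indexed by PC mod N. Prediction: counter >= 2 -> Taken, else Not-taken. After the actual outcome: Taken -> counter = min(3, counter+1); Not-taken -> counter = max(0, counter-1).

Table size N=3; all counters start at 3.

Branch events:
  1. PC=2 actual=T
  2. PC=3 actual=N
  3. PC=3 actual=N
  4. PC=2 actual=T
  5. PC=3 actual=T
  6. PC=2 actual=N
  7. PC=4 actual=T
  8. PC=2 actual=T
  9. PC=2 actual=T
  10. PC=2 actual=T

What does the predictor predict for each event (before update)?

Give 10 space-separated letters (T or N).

Answer: T T T T N T T T T T

Derivation:
Ev 1: PC=2 idx=2 pred=T actual=T -> ctr[2]=3
Ev 2: PC=3 idx=0 pred=T actual=N -> ctr[0]=2
Ev 3: PC=3 idx=0 pred=T actual=N -> ctr[0]=1
Ev 4: PC=2 idx=2 pred=T actual=T -> ctr[2]=3
Ev 5: PC=3 idx=0 pred=N actual=T -> ctr[0]=2
Ev 6: PC=2 idx=2 pred=T actual=N -> ctr[2]=2
Ev 7: PC=4 idx=1 pred=T actual=T -> ctr[1]=3
Ev 8: PC=2 idx=2 pred=T actual=T -> ctr[2]=3
Ev 9: PC=2 idx=2 pred=T actual=T -> ctr[2]=3
Ev 10: PC=2 idx=2 pred=T actual=T -> ctr[2]=3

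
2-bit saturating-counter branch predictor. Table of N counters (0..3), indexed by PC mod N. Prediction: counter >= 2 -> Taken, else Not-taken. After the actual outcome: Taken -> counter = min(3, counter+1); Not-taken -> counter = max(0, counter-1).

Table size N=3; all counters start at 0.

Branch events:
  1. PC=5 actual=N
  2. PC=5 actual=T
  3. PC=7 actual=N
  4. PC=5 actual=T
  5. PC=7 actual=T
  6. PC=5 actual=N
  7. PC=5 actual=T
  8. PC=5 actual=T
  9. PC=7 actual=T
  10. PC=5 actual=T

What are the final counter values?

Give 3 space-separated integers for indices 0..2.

Answer: 0 2 3

Derivation:
Ev 1: PC=5 idx=2 pred=N actual=N -> ctr[2]=0
Ev 2: PC=5 idx=2 pred=N actual=T -> ctr[2]=1
Ev 3: PC=7 idx=1 pred=N actual=N -> ctr[1]=0
Ev 4: PC=5 idx=2 pred=N actual=T -> ctr[2]=2
Ev 5: PC=7 idx=1 pred=N actual=T -> ctr[1]=1
Ev 6: PC=5 idx=2 pred=T actual=N -> ctr[2]=1
Ev 7: PC=5 idx=2 pred=N actual=T -> ctr[2]=2
Ev 8: PC=5 idx=2 pred=T actual=T -> ctr[2]=3
Ev 9: PC=7 idx=1 pred=N actual=T -> ctr[1]=2
Ev 10: PC=5 idx=2 pred=T actual=T -> ctr[2]=3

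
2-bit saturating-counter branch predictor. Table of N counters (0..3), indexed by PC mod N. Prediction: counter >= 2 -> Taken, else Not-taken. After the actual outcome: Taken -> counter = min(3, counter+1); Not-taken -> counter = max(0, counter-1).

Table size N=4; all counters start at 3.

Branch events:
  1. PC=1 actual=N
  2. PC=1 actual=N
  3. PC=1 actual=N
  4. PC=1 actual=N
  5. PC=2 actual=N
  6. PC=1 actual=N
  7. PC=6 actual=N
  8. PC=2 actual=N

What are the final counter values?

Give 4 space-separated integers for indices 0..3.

Ev 1: PC=1 idx=1 pred=T actual=N -> ctr[1]=2
Ev 2: PC=1 idx=1 pred=T actual=N -> ctr[1]=1
Ev 3: PC=1 idx=1 pred=N actual=N -> ctr[1]=0
Ev 4: PC=1 idx=1 pred=N actual=N -> ctr[1]=0
Ev 5: PC=2 idx=2 pred=T actual=N -> ctr[2]=2
Ev 6: PC=1 idx=1 pred=N actual=N -> ctr[1]=0
Ev 7: PC=6 idx=2 pred=T actual=N -> ctr[2]=1
Ev 8: PC=2 idx=2 pred=N actual=N -> ctr[2]=0

Answer: 3 0 0 3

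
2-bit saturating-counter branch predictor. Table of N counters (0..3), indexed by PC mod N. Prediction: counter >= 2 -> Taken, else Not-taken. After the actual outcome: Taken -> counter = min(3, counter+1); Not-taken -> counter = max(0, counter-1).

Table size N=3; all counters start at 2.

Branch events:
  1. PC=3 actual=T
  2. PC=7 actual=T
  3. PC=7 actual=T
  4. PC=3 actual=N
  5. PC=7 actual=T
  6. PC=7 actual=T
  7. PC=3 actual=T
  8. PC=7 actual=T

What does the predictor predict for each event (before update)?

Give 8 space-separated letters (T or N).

Answer: T T T T T T T T

Derivation:
Ev 1: PC=3 idx=0 pred=T actual=T -> ctr[0]=3
Ev 2: PC=7 idx=1 pred=T actual=T -> ctr[1]=3
Ev 3: PC=7 idx=1 pred=T actual=T -> ctr[1]=3
Ev 4: PC=3 idx=0 pred=T actual=N -> ctr[0]=2
Ev 5: PC=7 idx=1 pred=T actual=T -> ctr[1]=3
Ev 6: PC=7 idx=1 pred=T actual=T -> ctr[1]=3
Ev 7: PC=3 idx=0 pred=T actual=T -> ctr[0]=3
Ev 8: PC=7 idx=1 pred=T actual=T -> ctr[1]=3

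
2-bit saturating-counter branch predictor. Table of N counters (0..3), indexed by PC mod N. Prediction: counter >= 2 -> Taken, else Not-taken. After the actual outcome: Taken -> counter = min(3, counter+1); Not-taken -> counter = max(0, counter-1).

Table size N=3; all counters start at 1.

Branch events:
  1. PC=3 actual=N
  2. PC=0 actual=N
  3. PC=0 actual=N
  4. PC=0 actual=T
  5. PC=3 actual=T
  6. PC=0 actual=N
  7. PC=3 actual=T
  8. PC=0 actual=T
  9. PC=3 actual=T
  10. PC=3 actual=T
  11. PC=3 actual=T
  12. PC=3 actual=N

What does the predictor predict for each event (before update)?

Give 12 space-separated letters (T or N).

Ev 1: PC=3 idx=0 pred=N actual=N -> ctr[0]=0
Ev 2: PC=0 idx=0 pred=N actual=N -> ctr[0]=0
Ev 3: PC=0 idx=0 pred=N actual=N -> ctr[0]=0
Ev 4: PC=0 idx=0 pred=N actual=T -> ctr[0]=1
Ev 5: PC=3 idx=0 pred=N actual=T -> ctr[0]=2
Ev 6: PC=0 idx=0 pred=T actual=N -> ctr[0]=1
Ev 7: PC=3 idx=0 pred=N actual=T -> ctr[0]=2
Ev 8: PC=0 idx=0 pred=T actual=T -> ctr[0]=3
Ev 9: PC=3 idx=0 pred=T actual=T -> ctr[0]=3
Ev 10: PC=3 idx=0 pred=T actual=T -> ctr[0]=3
Ev 11: PC=3 idx=0 pred=T actual=T -> ctr[0]=3
Ev 12: PC=3 idx=0 pred=T actual=N -> ctr[0]=2

Answer: N N N N N T N T T T T T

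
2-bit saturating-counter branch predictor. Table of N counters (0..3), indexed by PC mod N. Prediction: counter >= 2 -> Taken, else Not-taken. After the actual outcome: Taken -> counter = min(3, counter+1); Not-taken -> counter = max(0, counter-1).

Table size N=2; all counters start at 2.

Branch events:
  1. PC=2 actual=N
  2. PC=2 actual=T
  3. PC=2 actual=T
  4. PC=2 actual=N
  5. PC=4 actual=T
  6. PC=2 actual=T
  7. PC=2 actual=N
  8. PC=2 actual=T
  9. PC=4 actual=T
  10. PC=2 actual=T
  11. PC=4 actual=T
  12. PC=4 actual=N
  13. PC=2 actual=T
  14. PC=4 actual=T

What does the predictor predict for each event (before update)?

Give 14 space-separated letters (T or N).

Ev 1: PC=2 idx=0 pred=T actual=N -> ctr[0]=1
Ev 2: PC=2 idx=0 pred=N actual=T -> ctr[0]=2
Ev 3: PC=2 idx=0 pred=T actual=T -> ctr[0]=3
Ev 4: PC=2 idx=0 pred=T actual=N -> ctr[0]=2
Ev 5: PC=4 idx=0 pred=T actual=T -> ctr[0]=3
Ev 6: PC=2 idx=0 pred=T actual=T -> ctr[0]=3
Ev 7: PC=2 idx=0 pred=T actual=N -> ctr[0]=2
Ev 8: PC=2 idx=0 pred=T actual=T -> ctr[0]=3
Ev 9: PC=4 idx=0 pred=T actual=T -> ctr[0]=3
Ev 10: PC=2 idx=0 pred=T actual=T -> ctr[0]=3
Ev 11: PC=4 idx=0 pred=T actual=T -> ctr[0]=3
Ev 12: PC=4 idx=0 pred=T actual=N -> ctr[0]=2
Ev 13: PC=2 idx=0 pred=T actual=T -> ctr[0]=3
Ev 14: PC=4 idx=0 pred=T actual=T -> ctr[0]=3

Answer: T N T T T T T T T T T T T T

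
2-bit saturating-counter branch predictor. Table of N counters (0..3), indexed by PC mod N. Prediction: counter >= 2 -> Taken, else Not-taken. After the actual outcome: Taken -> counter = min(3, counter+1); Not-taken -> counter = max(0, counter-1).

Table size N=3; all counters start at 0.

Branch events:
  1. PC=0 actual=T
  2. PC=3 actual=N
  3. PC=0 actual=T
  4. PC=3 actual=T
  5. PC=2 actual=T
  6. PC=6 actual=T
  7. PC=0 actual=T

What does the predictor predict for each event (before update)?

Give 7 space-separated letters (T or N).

Ev 1: PC=0 idx=0 pred=N actual=T -> ctr[0]=1
Ev 2: PC=3 idx=0 pred=N actual=N -> ctr[0]=0
Ev 3: PC=0 idx=0 pred=N actual=T -> ctr[0]=1
Ev 4: PC=3 idx=0 pred=N actual=T -> ctr[0]=2
Ev 5: PC=2 idx=2 pred=N actual=T -> ctr[2]=1
Ev 6: PC=6 idx=0 pred=T actual=T -> ctr[0]=3
Ev 7: PC=0 idx=0 pred=T actual=T -> ctr[0]=3

Answer: N N N N N T T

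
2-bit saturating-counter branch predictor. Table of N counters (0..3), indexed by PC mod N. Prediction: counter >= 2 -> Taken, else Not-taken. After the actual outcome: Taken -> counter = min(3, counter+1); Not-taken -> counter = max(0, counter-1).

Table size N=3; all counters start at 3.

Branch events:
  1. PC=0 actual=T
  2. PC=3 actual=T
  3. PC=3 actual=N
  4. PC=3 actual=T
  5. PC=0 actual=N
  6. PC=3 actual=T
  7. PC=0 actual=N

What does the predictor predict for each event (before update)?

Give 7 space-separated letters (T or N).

Ev 1: PC=0 idx=0 pred=T actual=T -> ctr[0]=3
Ev 2: PC=3 idx=0 pred=T actual=T -> ctr[0]=3
Ev 3: PC=3 idx=0 pred=T actual=N -> ctr[0]=2
Ev 4: PC=3 idx=0 pred=T actual=T -> ctr[0]=3
Ev 5: PC=0 idx=0 pred=T actual=N -> ctr[0]=2
Ev 6: PC=3 idx=0 pred=T actual=T -> ctr[0]=3
Ev 7: PC=0 idx=0 pred=T actual=N -> ctr[0]=2

Answer: T T T T T T T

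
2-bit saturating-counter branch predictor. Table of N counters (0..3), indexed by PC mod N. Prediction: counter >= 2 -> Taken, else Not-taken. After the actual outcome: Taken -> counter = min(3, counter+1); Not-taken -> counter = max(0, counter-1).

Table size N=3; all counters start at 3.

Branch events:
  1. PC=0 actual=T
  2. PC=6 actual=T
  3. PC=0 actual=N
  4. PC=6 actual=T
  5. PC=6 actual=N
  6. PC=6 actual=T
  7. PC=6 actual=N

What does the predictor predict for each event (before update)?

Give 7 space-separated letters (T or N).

Ev 1: PC=0 idx=0 pred=T actual=T -> ctr[0]=3
Ev 2: PC=6 idx=0 pred=T actual=T -> ctr[0]=3
Ev 3: PC=0 idx=0 pred=T actual=N -> ctr[0]=2
Ev 4: PC=6 idx=0 pred=T actual=T -> ctr[0]=3
Ev 5: PC=6 idx=0 pred=T actual=N -> ctr[0]=2
Ev 6: PC=6 idx=0 pred=T actual=T -> ctr[0]=3
Ev 7: PC=6 idx=0 pred=T actual=N -> ctr[0]=2

Answer: T T T T T T T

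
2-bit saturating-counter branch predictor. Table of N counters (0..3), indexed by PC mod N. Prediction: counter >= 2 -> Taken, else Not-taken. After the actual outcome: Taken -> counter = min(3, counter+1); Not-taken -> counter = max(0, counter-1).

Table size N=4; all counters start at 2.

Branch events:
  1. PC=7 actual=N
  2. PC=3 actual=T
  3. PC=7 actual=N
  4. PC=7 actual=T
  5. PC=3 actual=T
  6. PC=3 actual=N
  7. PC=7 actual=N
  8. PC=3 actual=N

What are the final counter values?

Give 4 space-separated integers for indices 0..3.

Ev 1: PC=7 idx=3 pred=T actual=N -> ctr[3]=1
Ev 2: PC=3 idx=3 pred=N actual=T -> ctr[3]=2
Ev 3: PC=7 idx=3 pred=T actual=N -> ctr[3]=1
Ev 4: PC=7 idx=3 pred=N actual=T -> ctr[3]=2
Ev 5: PC=3 idx=3 pred=T actual=T -> ctr[3]=3
Ev 6: PC=3 idx=3 pred=T actual=N -> ctr[3]=2
Ev 7: PC=7 idx=3 pred=T actual=N -> ctr[3]=1
Ev 8: PC=3 idx=3 pred=N actual=N -> ctr[3]=0

Answer: 2 2 2 0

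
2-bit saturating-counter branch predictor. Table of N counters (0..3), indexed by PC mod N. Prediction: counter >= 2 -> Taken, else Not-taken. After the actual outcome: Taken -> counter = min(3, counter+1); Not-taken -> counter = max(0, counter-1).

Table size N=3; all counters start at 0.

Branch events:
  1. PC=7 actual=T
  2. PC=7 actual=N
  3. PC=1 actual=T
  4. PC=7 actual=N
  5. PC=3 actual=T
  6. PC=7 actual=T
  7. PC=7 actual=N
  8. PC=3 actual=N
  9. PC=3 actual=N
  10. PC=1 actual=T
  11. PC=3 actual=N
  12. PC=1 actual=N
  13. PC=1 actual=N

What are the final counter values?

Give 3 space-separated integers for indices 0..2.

Ev 1: PC=7 idx=1 pred=N actual=T -> ctr[1]=1
Ev 2: PC=7 idx=1 pred=N actual=N -> ctr[1]=0
Ev 3: PC=1 idx=1 pred=N actual=T -> ctr[1]=1
Ev 4: PC=7 idx=1 pred=N actual=N -> ctr[1]=0
Ev 5: PC=3 idx=0 pred=N actual=T -> ctr[0]=1
Ev 6: PC=7 idx=1 pred=N actual=T -> ctr[1]=1
Ev 7: PC=7 idx=1 pred=N actual=N -> ctr[1]=0
Ev 8: PC=3 idx=0 pred=N actual=N -> ctr[0]=0
Ev 9: PC=3 idx=0 pred=N actual=N -> ctr[0]=0
Ev 10: PC=1 idx=1 pred=N actual=T -> ctr[1]=1
Ev 11: PC=3 idx=0 pred=N actual=N -> ctr[0]=0
Ev 12: PC=1 idx=1 pred=N actual=N -> ctr[1]=0
Ev 13: PC=1 idx=1 pred=N actual=N -> ctr[1]=0

Answer: 0 0 0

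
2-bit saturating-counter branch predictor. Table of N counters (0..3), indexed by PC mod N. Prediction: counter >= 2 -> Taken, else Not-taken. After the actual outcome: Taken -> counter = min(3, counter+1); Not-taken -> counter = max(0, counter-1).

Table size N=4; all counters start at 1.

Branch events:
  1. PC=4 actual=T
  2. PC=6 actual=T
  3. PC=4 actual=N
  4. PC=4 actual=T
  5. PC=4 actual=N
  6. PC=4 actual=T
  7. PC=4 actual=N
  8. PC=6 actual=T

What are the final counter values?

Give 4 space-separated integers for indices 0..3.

Ev 1: PC=4 idx=0 pred=N actual=T -> ctr[0]=2
Ev 2: PC=6 idx=2 pred=N actual=T -> ctr[2]=2
Ev 3: PC=4 idx=0 pred=T actual=N -> ctr[0]=1
Ev 4: PC=4 idx=0 pred=N actual=T -> ctr[0]=2
Ev 5: PC=4 idx=0 pred=T actual=N -> ctr[0]=1
Ev 6: PC=4 idx=0 pred=N actual=T -> ctr[0]=2
Ev 7: PC=4 idx=0 pred=T actual=N -> ctr[0]=1
Ev 8: PC=6 idx=2 pred=T actual=T -> ctr[2]=3

Answer: 1 1 3 1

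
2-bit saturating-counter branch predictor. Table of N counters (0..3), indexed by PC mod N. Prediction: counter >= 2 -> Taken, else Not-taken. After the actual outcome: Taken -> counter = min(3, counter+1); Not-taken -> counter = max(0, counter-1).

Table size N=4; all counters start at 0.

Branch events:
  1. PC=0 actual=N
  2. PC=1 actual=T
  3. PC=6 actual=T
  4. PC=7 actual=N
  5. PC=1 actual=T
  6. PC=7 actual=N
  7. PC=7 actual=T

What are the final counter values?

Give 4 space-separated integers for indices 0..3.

Answer: 0 2 1 1

Derivation:
Ev 1: PC=0 idx=0 pred=N actual=N -> ctr[0]=0
Ev 2: PC=1 idx=1 pred=N actual=T -> ctr[1]=1
Ev 3: PC=6 idx=2 pred=N actual=T -> ctr[2]=1
Ev 4: PC=7 idx=3 pred=N actual=N -> ctr[3]=0
Ev 5: PC=1 idx=1 pred=N actual=T -> ctr[1]=2
Ev 6: PC=7 idx=3 pred=N actual=N -> ctr[3]=0
Ev 7: PC=7 idx=3 pred=N actual=T -> ctr[3]=1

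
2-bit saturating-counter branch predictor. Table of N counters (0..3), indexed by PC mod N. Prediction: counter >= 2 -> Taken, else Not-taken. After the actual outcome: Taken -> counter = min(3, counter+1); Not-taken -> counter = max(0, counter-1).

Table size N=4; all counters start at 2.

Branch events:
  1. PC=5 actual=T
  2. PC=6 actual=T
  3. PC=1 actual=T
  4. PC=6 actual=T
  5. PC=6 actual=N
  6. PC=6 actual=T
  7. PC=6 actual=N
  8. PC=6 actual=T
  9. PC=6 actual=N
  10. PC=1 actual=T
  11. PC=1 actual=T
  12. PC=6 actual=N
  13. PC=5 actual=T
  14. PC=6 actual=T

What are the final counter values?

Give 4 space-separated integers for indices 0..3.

Ev 1: PC=5 idx=1 pred=T actual=T -> ctr[1]=3
Ev 2: PC=6 idx=2 pred=T actual=T -> ctr[2]=3
Ev 3: PC=1 idx=1 pred=T actual=T -> ctr[1]=3
Ev 4: PC=6 idx=2 pred=T actual=T -> ctr[2]=3
Ev 5: PC=6 idx=2 pred=T actual=N -> ctr[2]=2
Ev 6: PC=6 idx=2 pred=T actual=T -> ctr[2]=3
Ev 7: PC=6 idx=2 pred=T actual=N -> ctr[2]=2
Ev 8: PC=6 idx=2 pred=T actual=T -> ctr[2]=3
Ev 9: PC=6 idx=2 pred=T actual=N -> ctr[2]=2
Ev 10: PC=1 idx=1 pred=T actual=T -> ctr[1]=3
Ev 11: PC=1 idx=1 pred=T actual=T -> ctr[1]=3
Ev 12: PC=6 idx=2 pred=T actual=N -> ctr[2]=1
Ev 13: PC=5 idx=1 pred=T actual=T -> ctr[1]=3
Ev 14: PC=6 idx=2 pred=N actual=T -> ctr[2]=2

Answer: 2 3 2 2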